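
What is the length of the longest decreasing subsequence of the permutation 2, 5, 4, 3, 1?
4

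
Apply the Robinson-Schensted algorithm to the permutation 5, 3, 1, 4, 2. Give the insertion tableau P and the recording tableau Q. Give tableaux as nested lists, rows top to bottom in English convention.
Insert each entry of the permutation into P by Schensted row insertion, recording in Q the position of each new cell.

Insert 5: appended to row 1. P = [[5]], Q = [[1]].
Insert 3: 3 bumps 5 from row 1; 5 starts row 2. P = [[3], [5]], Q = [[1], [2]].
Insert 1: 1 bumps 3 from row 1; 3 bumps 5 from row 2; 5 starts row 3. P = [[1], [3], [5]], Q = [[1], [2], [3]].
Insert 4: appended to row 1. P = [[1, 4], [3], [5]], Q = [[1, 4], [2], [3]].
Insert 2: 2 bumps 4 from row 1; 4 appends to row 2. P = [[1, 2], [3, 4], [5]], Q = [[1, 4], [2, 5], [3]].

So P = [[1, 2], [3, 4], [5]], Q = [[1, 4], [2, 5], [3]].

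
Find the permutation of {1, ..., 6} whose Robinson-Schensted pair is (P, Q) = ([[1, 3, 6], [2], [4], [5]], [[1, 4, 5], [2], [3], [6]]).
Reverse RSK: for i = n, n-1, ..., 1, locate i in Q, remove the corresponding corner cell from P, and reverse-bump its entry up through P; the value ejected from row 1 is w(i).

So w = 5 4 2 3 6 1.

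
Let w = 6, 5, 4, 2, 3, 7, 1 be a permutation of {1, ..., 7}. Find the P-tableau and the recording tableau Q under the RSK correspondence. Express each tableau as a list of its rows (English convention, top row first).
Insert each entry of the permutation into P by Schensted row insertion, recording in Q the position of each new cell.

Insert 6: appended to row 1. P = [[6]].
Insert 5: 5 bumps 6 from row 1; 6 starts row 2. P = [[5], [6]].
Insert 4: 4 bumps 5 from row 1; 5 bumps 6 from row 2; 6 starts row 3. P = [[4], [5], [6]].
Insert 2: 2 bumps 4 from row 1; 4 bumps 5 from row 2; 5 bumps 6 from row 3; 6 starts row 4. P = [[2], [4], [5], [6]].
Insert 3: appended to row 1. P = [[2, 3], [4], [5], [6]].
Insert 7: appended to row 1. P = [[2, 3, 7], [4], [5], [6]].
Insert 1: 1 bumps 2 from row 1; 2 bumps 4 from row 2; 4 bumps 5 from row 3; 5 bumps 6 from row 4; 6 starts row 5. P = [[1, 3, 7], [2], [4], [5], [6]].

So P = [[1, 3, 7], [2], [4], [5], [6]], Q = [[1, 5, 6], [2], [3], [4], [7]].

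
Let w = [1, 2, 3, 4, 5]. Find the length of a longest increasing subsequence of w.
5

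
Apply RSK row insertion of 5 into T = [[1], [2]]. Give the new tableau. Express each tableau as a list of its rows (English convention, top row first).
5 is larger than every entry of row 1, so it is appended to row 1. The new tableau is [[1, 5], [2]].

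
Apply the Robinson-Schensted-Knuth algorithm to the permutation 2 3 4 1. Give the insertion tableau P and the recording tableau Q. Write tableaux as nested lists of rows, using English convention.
P = [[1, 3, 4], [2]], Q = [[1, 2, 3], [4]]

Insert each entry of the permutation into P by Schensted row insertion, recording in Q the position of each new cell.

Insert 2: appended to row 1. P = [[2]].
Insert 3: appended to row 1. P = [[2, 3]].
Insert 4: appended to row 1. P = [[2, 3, 4]].
Insert 1: 1 bumps 2 from row 1; 2 starts row 2. P = [[1, 3, 4], [2]].

So P = [[1, 3, 4], [2]], Q = [[1, 2, 3], [4]].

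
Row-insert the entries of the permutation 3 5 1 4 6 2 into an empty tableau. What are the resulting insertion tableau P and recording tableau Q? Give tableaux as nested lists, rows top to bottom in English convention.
P = [[1, 2, 6], [3, 4], [5]], Q = [[1, 2, 5], [3, 4], [6]]

Insert each entry of the permutation into P by Schensted row insertion, recording in Q the position of each new cell.

Insert 3: appended to row 1. P = [[3]], Q = [[1]].
Insert 5: appended to row 1. P = [[3, 5]], Q = [[1, 2]].
Insert 1: 1 bumps 3 from row 1; 3 starts row 2. P = [[1, 5], [3]], Q = [[1, 2], [3]].
Insert 4: 4 bumps 5 from row 1; 5 appends to row 2. P = [[1, 4], [3, 5]], Q = [[1, 2], [3, 4]].
Insert 6: appended to row 1. P = [[1, 4, 6], [3, 5]], Q = [[1, 2, 5], [3, 4]].
Insert 2: 2 bumps 4 from row 1; 4 bumps 5 from row 2; 5 starts row 3. P = [[1, 2, 6], [3, 4], [5]], Q = [[1, 2, 5], [3, 4], [6]].

So P = [[1, 2, 6], [3, 4], [5]], Q = [[1, 2, 5], [3, 4], [6]].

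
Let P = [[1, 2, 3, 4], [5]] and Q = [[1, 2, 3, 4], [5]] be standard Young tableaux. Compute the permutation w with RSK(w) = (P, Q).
1 2 3 5 4

Reverse RSK: for i = n, n-1, ..., 1, locate i in Q, remove the corresponding corner cell from P, and reverse-bump its entry up through P; the value ejected from row 1 is w(i).

So w = 1 2 3 5 4.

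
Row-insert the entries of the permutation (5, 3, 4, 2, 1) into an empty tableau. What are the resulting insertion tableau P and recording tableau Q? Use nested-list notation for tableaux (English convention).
Insert each entry of the permutation into P by Schensted row insertion, recording in Q the position of each new cell.

Insert 5: appended to row 1. P = [[5]].
Insert 3: 3 bumps 5 from row 1; 5 starts row 2. P = [[3], [5]].
Insert 4: appended to row 1. P = [[3, 4], [5]].
Insert 2: 2 bumps 3 from row 1; 3 bumps 5 from row 2; 5 starts row 3. P = [[2, 4], [3], [5]].
Insert 1: 1 bumps 2 from row 1; 2 bumps 3 from row 2; 3 bumps 5 from row 3; 5 starts row 4. P = [[1, 4], [2], [3], [5]].

So P = [[1, 4], [2], [3], [5]], Q = [[1, 3], [2], [4], [5]].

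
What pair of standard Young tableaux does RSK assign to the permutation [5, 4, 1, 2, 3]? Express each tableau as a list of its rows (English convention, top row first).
Insert each entry of the permutation into P by Schensted row insertion, recording in Q the position of each new cell.

Insert 5: appended to row 1. P = [[5]], Q = [[1]].
Insert 4: 4 bumps 5 from row 1; 5 starts row 2. P = [[4], [5]], Q = [[1], [2]].
Insert 1: 1 bumps 4 from row 1; 4 bumps 5 from row 2; 5 starts row 3. P = [[1], [4], [5]], Q = [[1], [2], [3]].
Insert 2: appended to row 1. P = [[1, 2], [4], [5]], Q = [[1, 4], [2], [3]].
Insert 3: appended to row 1. P = [[1, 2, 3], [4], [5]], Q = [[1, 4, 5], [2], [3]].

So P = [[1, 2, 3], [4], [5]], Q = [[1, 4, 5], [2], [3]].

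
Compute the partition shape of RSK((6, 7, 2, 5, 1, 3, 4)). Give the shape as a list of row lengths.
[3, 2, 2]

Row-insert each entry into an empty tableau.

After inserting 6: P = [[6]].
After inserting 7: P = [[6, 7]].
After inserting 2: P = [[2, 7], [6]].
After inserting 5: P = [[2, 5], [6, 7]].
After inserting 1: P = [[1, 5], [2, 7], [6]].
After inserting 3: P = [[1, 3], [2, 5], [6, 7]].
After inserting 4: P = [[1, 3, 4], [2, 5], [6, 7]].

The final insertion tableau P = [[1, 3, 4], [2, 5], [6, 7]] has shape [3, 2, 2].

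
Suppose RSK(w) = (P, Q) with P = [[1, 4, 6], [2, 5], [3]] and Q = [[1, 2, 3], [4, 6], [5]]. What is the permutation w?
Reverse the RSK construction: for i from n down to 1, find the cell of Q containing i, remove the entry at that cell from P, and reverse-bump it up through P; the value ejected from row 1 is w(i).

Step i=6: Q has 6 at row 2, column 2; remove 5 from row 2 of P and reverse-bump: 5 enters row 1 and ejects 4. So w(6) = 4. P is now [[1, 5, 6], [2], [3]].
Step i=5: Q has 5 at row 3, column 1; remove 3 from row 3 of P and reverse-bump: 3 enters row 2 and ejects 2; 2 enters row 1 and ejects 1. So w(5) = 1. P is now [[2, 5, 6], [3]].
Step i=4: Q has 4 at row 2, column 1; remove 3 from row 2 of P and reverse-bump: 3 enters row 1 and ejects 2. So w(4) = 2. P is now [[3, 5, 6]].
Step i=3: Q has 3 at row 1, column 3; remove that cell from P, ejecting 6. So w(3) = 6. P is now [[3, 5]].
Step i=2: Q has 2 at row 1, column 2; remove that cell from P, ejecting 5. So w(2) = 5. P is now [[3]].
Step i=1: Q has 1 at row 1, column 1; remove that cell from P, ejecting 3. So w(1) = 3. P is now [].

So w = 3 5 6 2 1 4.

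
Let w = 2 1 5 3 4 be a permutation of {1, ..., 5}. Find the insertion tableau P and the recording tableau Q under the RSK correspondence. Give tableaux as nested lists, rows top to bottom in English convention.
Insert each entry of the permutation into P by Schensted row insertion, recording in Q the position of each new cell.

Insert 2: appended to row 1. P = [[2]], Q = [[1]].
Insert 1: 1 bumps 2 from row 1; 2 starts row 2. P = [[1], [2]], Q = [[1], [2]].
Insert 5: appended to row 1. P = [[1, 5], [2]], Q = [[1, 3], [2]].
Insert 3: 3 bumps 5 from row 1; 5 appends to row 2. P = [[1, 3], [2, 5]], Q = [[1, 3], [2, 4]].
Insert 4: appended to row 1. P = [[1, 3, 4], [2, 5]], Q = [[1, 3, 5], [2, 4]].

So P = [[1, 3, 4], [2, 5]], Q = [[1, 3, 5], [2, 4]].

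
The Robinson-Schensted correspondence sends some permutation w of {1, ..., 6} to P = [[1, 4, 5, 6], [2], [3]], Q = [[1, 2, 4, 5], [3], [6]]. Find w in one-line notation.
Reverse the RSK construction: for i from n down to 1, find the cell of Q containing i, remove the entry at that cell from P, and reverse-bump it up through P; the value ejected from row 1 is w(i).

Step i=6: Q has 6 at row 3, column 1; remove 3 from row 3 of P and reverse-bump: 3 enters row 2 and ejects 2; 2 enters row 1 and ejects 1. So w(6) = 1. P is now [[2, 4, 5, 6], [3]].
Step i=5: Q has 5 at row 1, column 4; remove that cell from P, ejecting 6. So w(5) = 6. P is now [[2, 4, 5], [3]].
Step i=4: Q has 4 at row 1, column 3; remove that cell from P, ejecting 5. So w(4) = 5. P is now [[2, 4], [3]].
Step i=3: Q has 3 at row 2, column 1; remove 3 from row 2 of P and reverse-bump: 3 enters row 1 and ejects 2. So w(3) = 2. P is now [[3, 4]].
Step i=2: Q has 2 at row 1, column 2; remove that cell from P, ejecting 4. So w(2) = 4. P is now [[3]].
Step i=1: Q has 1 at row 1, column 1; remove that cell from P, ejecting 3. So w(1) = 3. P is now [].

So w = 3 4 2 5 6 1.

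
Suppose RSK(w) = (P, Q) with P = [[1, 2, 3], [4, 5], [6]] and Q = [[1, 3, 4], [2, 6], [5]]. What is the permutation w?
Reverse the RSK construction: for i from n down to 1, find the cell of Q containing i, remove the entry at that cell from P, and reverse-bump it up through P; the value ejected from row 1 is w(i).

Step i=6: Q has 6 at row 2, column 2; remove 5 from row 2 of P and reverse-bump: 5 enters row 1 and ejects 3. So w(6) = 3. P is now [[1, 2, 5], [4], [6]].
Step i=5: Q has 5 at row 3, column 1; remove 6 from row 3 of P and reverse-bump: 6 enters row 2 and ejects 4; 4 enters row 1 and ejects 2. So w(5) = 2. P is now [[1, 4, 5], [6]].
Step i=4: Q has 4 at row 1, column 3; remove that cell from P, ejecting 5. So w(4) = 5. P is now [[1, 4], [6]].
Step i=3: Q has 3 at row 1, column 2; remove that cell from P, ejecting 4. So w(3) = 4. P is now [[1], [6]].
Step i=2: Q has 2 at row 2, column 1; remove 6 from row 2 of P and reverse-bump: 6 enters row 1 and ejects 1. So w(2) = 1. P is now [[6]].
Step i=1: Q has 1 at row 1, column 1; remove that cell from P, ejecting 6. So w(1) = 6. P is now [].

So w = 6 1 4 5 2 3.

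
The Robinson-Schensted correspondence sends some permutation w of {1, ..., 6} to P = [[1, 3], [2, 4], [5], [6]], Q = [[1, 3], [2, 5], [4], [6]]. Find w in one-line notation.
6 2 5 1 4 3

Reverse RSK: for i = n, n-1, ..., 1, locate i in Q, remove the corresponding corner cell from P, and reverse-bump its entry up through P; the value ejected from row 1 is w(i).

So w = 6 2 5 1 4 3.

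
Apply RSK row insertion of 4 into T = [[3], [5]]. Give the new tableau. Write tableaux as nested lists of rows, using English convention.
4 is larger than every entry of row 1, so it is appended to row 1. The new tableau is [[3, 4], [5]].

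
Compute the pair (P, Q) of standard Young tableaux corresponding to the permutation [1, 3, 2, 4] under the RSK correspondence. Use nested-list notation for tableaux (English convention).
Insert each entry of the permutation into P by Schensted row insertion, recording in Q the position of each new cell.

After inserting 1: P = [[1]].
After inserting 3: P = [[1, 3]].
After inserting 2: P = [[1, 2], [3]].
After inserting 4: P = [[1, 2, 4], [3]].

So P = [[1, 2, 4], [3]], Q = [[1, 2, 4], [3]].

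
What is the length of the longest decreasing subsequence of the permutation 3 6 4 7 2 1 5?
4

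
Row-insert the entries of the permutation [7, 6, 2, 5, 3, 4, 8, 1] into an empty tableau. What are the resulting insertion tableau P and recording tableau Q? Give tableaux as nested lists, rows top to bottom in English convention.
P = [[1, 3, 4, 8], [2], [5], [6], [7]], Q = [[1, 4, 6, 7], [2], [3], [5], [8]]

Insert each entry of the permutation into P by Schensted row insertion, recording in Q the position of each new cell.

Insert 7: appended to row 1. P = [[7]].
Insert 6: 6 bumps 7 from row 1; 7 starts row 2. P = [[6], [7]].
Insert 2: 2 bumps 6 from row 1; 6 bumps 7 from row 2; 7 starts row 3. P = [[2], [6], [7]].
Insert 5: appended to row 1. P = [[2, 5], [6], [7]].
Insert 3: 3 bumps 5 from row 1; 5 bumps 6 from row 2; 6 bumps 7 from row 3; 7 starts row 4. P = [[2, 3], [5], [6], [7]].
Insert 4: appended to row 1. P = [[2, 3, 4], [5], [6], [7]].
Insert 8: appended to row 1. P = [[2, 3, 4, 8], [5], [6], [7]].
Insert 1: 1 bumps 2 from row 1; 2 bumps 5 from row 2; 5 bumps 6 from row 3; 6 bumps 7 from row 4; 7 starts row 5. P = [[1, 3, 4, 8], [2], [5], [6], [7]].

So P = [[1, 3, 4, 8], [2], [5], [6], [7]], Q = [[1, 4, 6, 7], [2], [3], [5], [8]].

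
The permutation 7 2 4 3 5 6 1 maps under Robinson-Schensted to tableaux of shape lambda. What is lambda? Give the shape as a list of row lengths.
[4, 1, 1, 1]

Row-insert each entry into an empty tableau.

After inserting 7: P = [[7]].
After inserting 2: P = [[2], [7]].
After inserting 4: P = [[2, 4], [7]].
After inserting 3: P = [[2, 3], [4], [7]].
After inserting 5: P = [[2, 3, 5], [4], [7]].
After inserting 6: P = [[2, 3, 5, 6], [4], [7]].
After inserting 1: P = [[1, 3, 5, 6], [2], [4], [7]].

The final insertion tableau P = [[1, 3, 5, 6], [2], [4], [7]] has shape [4, 1, 1, 1].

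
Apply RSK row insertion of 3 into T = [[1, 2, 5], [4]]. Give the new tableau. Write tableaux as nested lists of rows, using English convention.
In row 1, 3 replaces 5 (the leftmost entry greater than 3); 5 is bumped to row 2. 5 is appended to row 2. The new tableau is [[1, 2, 3], [4, 5]].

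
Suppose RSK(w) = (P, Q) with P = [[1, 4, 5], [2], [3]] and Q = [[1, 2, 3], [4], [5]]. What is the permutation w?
3 4 5 2 1

Reverse the RSK construction: for i from n down to 1, find the cell of Q containing i, remove the entry at that cell from P, and reverse-bump it up through P; the value ejected from row 1 is w(i).

Step i=5: Q has 5 at row 3, column 1; remove 3 from row 3 of P and reverse-bump: 3 enters row 2 and ejects 2; 2 enters row 1 and ejects 1. So w(5) = 1. P is now [[2, 4, 5], [3]].
Step i=4: Q has 4 at row 2, column 1; remove 3 from row 2 of P and reverse-bump: 3 enters row 1 and ejects 2. So w(4) = 2. P is now [[3, 4, 5]].
Step i=3: Q has 3 at row 1, column 3; remove that cell from P, ejecting 5. So w(3) = 5. P is now [[3, 4]].
Step i=2: Q has 2 at row 1, column 2; remove that cell from P, ejecting 4. So w(2) = 4. P is now [[3]].
Step i=1: Q has 1 at row 1, column 1; remove that cell from P, ejecting 3. So w(1) = 3. P is now [].

So w = 3 4 5 2 1.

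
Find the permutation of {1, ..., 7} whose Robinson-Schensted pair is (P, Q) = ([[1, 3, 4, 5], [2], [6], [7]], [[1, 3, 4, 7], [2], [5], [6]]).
7 2 3 6 4 1 5

Reverse the RSK construction: for i from n down to 1, find the cell of Q containing i, remove the entry at that cell from P, and reverse-bump it up through P; the value ejected from row 1 is w(i).

Step i=7: Q has 7 at row 1, column 4; remove that cell from P, ejecting 5. So w(7) = 5. P is now [[1, 3, 4], [2], [6], [7]].
Step i=6: Q has 6 at row 4, column 1; remove 7 from row 4 of P and reverse-bump: 7 enters row 3 and ejects 6; 6 enters row 2 and ejects 2; 2 enters row 1 and ejects 1. So w(6) = 1. P is now [[2, 3, 4], [6], [7]].
Step i=5: Q has 5 at row 3, column 1; remove 7 from row 3 of P and reverse-bump: 7 enters row 2 and ejects 6; 6 enters row 1 and ejects 4. So w(5) = 4. P is now [[2, 3, 6], [7]].
Step i=4: Q has 4 at row 1, column 3; remove that cell from P, ejecting 6. So w(4) = 6. P is now [[2, 3], [7]].
Step i=3: Q has 3 at row 1, column 2; remove that cell from P, ejecting 3. So w(3) = 3. P is now [[2], [7]].
Step i=2: Q has 2 at row 2, column 1; remove 7 from row 2 of P and reverse-bump: 7 enters row 1 and ejects 2. So w(2) = 2. P is now [[7]].
Step i=1: Q has 1 at row 1, column 1; remove that cell from P, ejecting 7. So w(1) = 7. P is now [].

So w = 7 2 3 6 4 1 5.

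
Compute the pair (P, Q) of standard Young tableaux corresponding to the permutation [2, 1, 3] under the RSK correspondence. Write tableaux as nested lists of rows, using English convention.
P = [[1, 3], [2]], Q = [[1, 3], [2]]

Insert each entry of the permutation into P by Schensted row insertion, recording in Q the position of each new cell.

Insert 2: appended to row 1. P = [[2]].
Insert 1: 1 bumps 2 from row 1; 2 starts row 2. P = [[1], [2]].
Insert 3: appended to row 1. P = [[1, 3], [2]].

So P = [[1, 3], [2]], Q = [[1, 3], [2]].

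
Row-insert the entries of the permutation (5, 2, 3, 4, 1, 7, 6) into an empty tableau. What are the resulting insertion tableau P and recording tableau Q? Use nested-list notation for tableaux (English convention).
P = [[1, 3, 4, 6], [2, 7], [5]], Q = [[1, 3, 4, 6], [2, 7], [5]]

Insert each entry of the permutation into P by Schensted row insertion, recording in Q the position of each new cell.

Insert 5: appended to row 1. P = [[5]].
Insert 2: 2 bumps 5 from row 1; 5 starts row 2. P = [[2], [5]].
Insert 3: appended to row 1. P = [[2, 3], [5]].
Insert 4: appended to row 1. P = [[2, 3, 4], [5]].
Insert 1: 1 bumps 2 from row 1; 2 bumps 5 from row 2; 5 starts row 3. P = [[1, 3, 4], [2], [5]].
Insert 7: appended to row 1. P = [[1, 3, 4, 7], [2], [5]].
Insert 6: 6 bumps 7 from row 1; 7 appends to row 2. P = [[1, 3, 4, 6], [2, 7], [5]].

So P = [[1, 3, 4, 6], [2, 7], [5]], Q = [[1, 3, 4, 6], [2, 7], [5]].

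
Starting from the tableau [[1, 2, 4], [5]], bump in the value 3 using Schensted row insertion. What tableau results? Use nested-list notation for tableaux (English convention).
In row 1, 3 replaces 4 (the leftmost entry greater than 3); 4 is bumped to row 2. In row 2, 4 replaces 5 (the leftmost entry greater than 4); 5 is bumped to row 3. 5 starts a new row 3. The new tableau is [[1, 2, 3], [4], [5]].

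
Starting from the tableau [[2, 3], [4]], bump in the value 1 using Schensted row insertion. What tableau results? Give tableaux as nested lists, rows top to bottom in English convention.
In row 1, 1 replaces 2 (the leftmost entry greater than 1); 2 is bumped to row 2. In row 2, 2 replaces 4 (the leftmost entry greater than 2); 4 is bumped to row 3. 4 starts a new row 3. The new tableau is [[1, 3], [2], [4]].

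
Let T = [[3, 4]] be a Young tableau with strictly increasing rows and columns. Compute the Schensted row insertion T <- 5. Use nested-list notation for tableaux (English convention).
5 is larger than every entry of row 1, so it is appended to row 1. The new tableau is [[3, 4, 5]].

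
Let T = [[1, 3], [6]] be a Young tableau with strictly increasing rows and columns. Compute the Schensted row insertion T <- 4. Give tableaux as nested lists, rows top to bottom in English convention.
[[1, 3, 4], [6]]

4 is larger than every entry of row 1, so it is appended to row 1. The new tableau is [[1, 3, 4], [6]].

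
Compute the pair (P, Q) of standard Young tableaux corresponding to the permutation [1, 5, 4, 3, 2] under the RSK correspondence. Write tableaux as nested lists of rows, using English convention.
P = [[1, 2], [3], [4], [5]], Q = [[1, 2], [3], [4], [5]]

Insert each entry of the permutation into P by Schensted row insertion, recording in Q the position of each new cell.

Insert 1: appended to row 1. P = [[1]].
Insert 5: appended to row 1. P = [[1, 5]].
Insert 4: 4 bumps 5 from row 1; 5 starts row 2. P = [[1, 4], [5]].
Insert 3: 3 bumps 4 from row 1; 4 bumps 5 from row 2; 5 starts row 3. P = [[1, 3], [4], [5]].
Insert 2: 2 bumps 3 from row 1; 3 bumps 4 from row 2; 4 bumps 5 from row 3; 5 starts row 4. P = [[1, 2], [3], [4], [5]].

So P = [[1, 2], [3], [4], [5]], Q = [[1, 2], [3], [4], [5]].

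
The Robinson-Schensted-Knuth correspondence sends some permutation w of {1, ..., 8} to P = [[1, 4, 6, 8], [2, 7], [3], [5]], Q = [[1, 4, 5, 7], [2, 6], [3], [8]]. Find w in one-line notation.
Reverse the RSK construction: for i from n down to 1, find the cell of Q containing i, remove the entry at that cell from P, and reverse-bump it up through P; the value ejected from row 1 is w(i).

Step i=8: Q has 8 at row 4, column 1; remove 5 from row 4 of P and reverse-bump: 5 enters row 3 and ejects 3; 3 enters row 2 and ejects 2; 2 enters row 1 and ejects 1. So w(8) = 1. P is now [[2, 4, 6, 8], [3, 7], [5]].
Step i=7: Q has 7 at row 1, column 4; remove that cell from P, ejecting 8. So w(7) = 8. P is now [[2, 4, 6], [3, 7], [5]].
Step i=6: Q has 6 at row 2, column 2; remove 7 from row 2 of P and reverse-bump: 7 enters row 1 and ejects 6. So w(6) = 6. P is now [[2, 4, 7], [3], [5]].
Step i=5: Q has 5 at row 1, column 3; remove that cell from P, ejecting 7. So w(5) = 7. P is now [[2, 4], [3], [5]].
Step i=4: Q has 4 at row 1, column 2; remove that cell from P, ejecting 4. So w(4) = 4. P is now [[2], [3], [5]].
Step i=3: Q has 3 at row 3, column 1; remove 5 from row 3 of P and reverse-bump: 5 enters row 2 and ejects 3; 3 enters row 1 and ejects 2. So w(3) = 2. P is now [[3], [5]].
Step i=2: Q has 2 at row 2, column 1; remove 5 from row 2 of P and reverse-bump: 5 enters row 1 and ejects 3. So w(2) = 3. P is now [[5]].
Step i=1: Q has 1 at row 1, column 1; remove that cell from P, ejecting 5. So w(1) = 5. P is now [].

So w = 5 3 2 4 7 6 8 1.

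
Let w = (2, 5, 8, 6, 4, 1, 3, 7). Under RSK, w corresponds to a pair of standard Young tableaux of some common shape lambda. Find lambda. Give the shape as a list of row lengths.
Row-insert each entry into an empty tableau.

After inserting 2: P = [[2]].
After inserting 5: P = [[2, 5]].
After inserting 8: P = [[2, 5, 8]].
After inserting 6: P = [[2, 5, 6], [8]].
After inserting 4: P = [[2, 4, 6], [5], [8]].
After inserting 1: P = [[1, 4, 6], [2], [5], [8]].
After inserting 3: P = [[1, 3, 6], [2, 4], [5], [8]].
After inserting 7: P = [[1, 3, 6, 7], [2, 4], [5], [8]].

The final insertion tableau P = [[1, 3, 6, 7], [2, 4], [5], [8]] has shape [4, 2, 1, 1].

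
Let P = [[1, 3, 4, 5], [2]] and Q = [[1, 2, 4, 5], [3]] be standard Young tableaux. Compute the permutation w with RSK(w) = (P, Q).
2 3 1 4 5

Reverse RSK: for i = n, n-1, ..., 1, locate i in Q, remove the corresponding corner cell from P, and reverse-bump its entry up through P; the value ejected from row 1 is w(i).

So w = 2 3 1 4 5.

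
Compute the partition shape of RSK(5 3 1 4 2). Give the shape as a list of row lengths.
[2, 2, 1]

Row-insert each entry into an empty tableau.

After inserting 5: P = [[5]].
After inserting 3: P = [[3], [5]].
After inserting 1: P = [[1], [3], [5]].
After inserting 4: P = [[1, 4], [3], [5]].
After inserting 2: P = [[1, 2], [3, 4], [5]].

The final insertion tableau P = [[1, 2], [3, 4], [5]] has shape [2, 2, 1].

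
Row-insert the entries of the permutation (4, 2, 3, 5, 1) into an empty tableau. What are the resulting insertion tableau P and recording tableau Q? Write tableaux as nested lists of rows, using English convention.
P = [[1, 3, 5], [2], [4]], Q = [[1, 3, 4], [2], [5]]

Insert each entry of the permutation into P by Schensted row insertion, recording in Q the position of each new cell.

Insert 4: appended to row 1. P = [[4]].
Insert 2: 2 bumps 4 from row 1; 4 starts row 2. P = [[2], [4]].
Insert 3: appended to row 1. P = [[2, 3], [4]].
Insert 5: appended to row 1. P = [[2, 3, 5], [4]].
Insert 1: 1 bumps 2 from row 1; 2 bumps 4 from row 2; 4 starts row 3. P = [[1, 3, 5], [2], [4]].

So P = [[1, 3, 5], [2], [4]], Q = [[1, 3, 4], [2], [5]].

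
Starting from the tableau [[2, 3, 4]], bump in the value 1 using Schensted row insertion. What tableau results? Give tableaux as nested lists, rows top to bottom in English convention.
In row 1, 1 replaces 2 (the leftmost entry greater than 1); 2 is bumped to row 2. 2 starts a new row 2. The new tableau is [[1, 3, 4], [2]].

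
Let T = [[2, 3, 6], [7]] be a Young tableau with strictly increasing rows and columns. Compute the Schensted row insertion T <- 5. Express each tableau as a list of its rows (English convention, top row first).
In row 1, 5 replaces 6 (the leftmost entry greater than 5); 6 is bumped to row 2. In row 2, 6 replaces 7 (the leftmost entry greater than 6); 7 is bumped to row 3. 7 starts a new row 3. The new tableau is [[2, 3, 5], [6], [7]].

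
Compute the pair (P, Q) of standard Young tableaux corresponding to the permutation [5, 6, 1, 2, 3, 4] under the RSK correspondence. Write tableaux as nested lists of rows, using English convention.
Insert each entry of the permutation into P by Schensted row insertion, recording in Q the position of each new cell.

Insert 5: appended to row 1. P = [[5]].
Insert 6: appended to row 1. P = [[5, 6]].
Insert 1: 1 bumps 5 from row 1; 5 starts row 2. P = [[1, 6], [5]].
Insert 2: 2 bumps 6 from row 1; 6 appends to row 2. P = [[1, 2], [5, 6]].
Insert 3: appended to row 1. P = [[1, 2, 3], [5, 6]].
Insert 4: appended to row 1. P = [[1, 2, 3, 4], [5, 6]].

So P = [[1, 2, 3, 4], [5, 6]], Q = [[1, 2, 5, 6], [3, 4]].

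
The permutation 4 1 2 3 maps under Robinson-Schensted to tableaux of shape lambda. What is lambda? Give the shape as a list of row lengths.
[3, 1]

Row-insert each entry into an empty tableau.

After inserting 4: P = [[4]].
After inserting 1: P = [[1], [4]].
After inserting 2: P = [[1, 2], [4]].
After inserting 3: P = [[1, 2, 3], [4]].

The final insertion tableau P = [[1, 2, 3], [4]] has shape [3, 1].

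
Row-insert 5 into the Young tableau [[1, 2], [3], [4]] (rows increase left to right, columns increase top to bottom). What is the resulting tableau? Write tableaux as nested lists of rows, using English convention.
[[1, 2, 5], [3], [4]]

5 is larger than every entry of row 1, so it is appended to row 1. The new tableau is [[1, 2, 5], [3], [4]].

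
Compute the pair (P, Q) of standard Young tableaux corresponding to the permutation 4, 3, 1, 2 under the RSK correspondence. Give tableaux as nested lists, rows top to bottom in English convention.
P = [[1, 2], [3], [4]], Q = [[1, 4], [2], [3]]

Insert each entry of the permutation into P by Schensted row insertion, recording in Q the position of each new cell.

Insert 4: appended to row 1. P = [[4]].
Insert 3: 3 bumps 4 from row 1; 4 starts row 2. P = [[3], [4]].
Insert 1: 1 bumps 3 from row 1; 3 bumps 4 from row 2; 4 starts row 3. P = [[1], [3], [4]].
Insert 2: appended to row 1. P = [[1, 2], [3], [4]].

So P = [[1, 2], [3], [4]], Q = [[1, 4], [2], [3]].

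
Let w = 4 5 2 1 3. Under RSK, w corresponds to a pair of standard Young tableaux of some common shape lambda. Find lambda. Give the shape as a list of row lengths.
[2, 2, 1]

RSK row insertion gives P = [[1, 3], [2, 5], [4]], which has shape [2, 2, 1].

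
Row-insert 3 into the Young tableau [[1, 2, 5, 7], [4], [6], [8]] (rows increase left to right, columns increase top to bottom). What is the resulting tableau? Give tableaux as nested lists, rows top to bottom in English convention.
In row 1, 3 replaces 5 (the leftmost entry greater than 3); 5 is bumped to row 2. 5 is appended to row 2. The new tableau is [[1, 2, 3, 7], [4, 5], [6], [8]].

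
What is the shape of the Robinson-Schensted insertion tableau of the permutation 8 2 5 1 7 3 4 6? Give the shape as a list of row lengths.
[4, 3, 1]

Row-insert each entry into an empty tableau.

After inserting 8: P = [[8]].
After inserting 2: P = [[2], [8]].
After inserting 5: P = [[2, 5], [8]].
After inserting 1: P = [[1, 5], [2], [8]].
After inserting 7: P = [[1, 5, 7], [2], [8]].
After inserting 3: P = [[1, 3, 7], [2, 5], [8]].
After inserting 4: P = [[1, 3, 4], [2, 5, 7], [8]].
After inserting 6: P = [[1, 3, 4, 6], [2, 5, 7], [8]].

The final insertion tableau P = [[1, 3, 4, 6], [2, 5, 7], [8]] has shape [4, 3, 1].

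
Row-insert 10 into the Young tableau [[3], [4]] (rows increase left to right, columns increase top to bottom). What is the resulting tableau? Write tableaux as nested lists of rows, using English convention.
10 is larger than every entry of row 1, so it is appended to row 1. The new tableau is [[3, 10], [4]].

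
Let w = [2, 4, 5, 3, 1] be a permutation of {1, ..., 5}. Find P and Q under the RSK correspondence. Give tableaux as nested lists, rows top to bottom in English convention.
Insert each entry of the permutation into P by Schensted row insertion, recording in Q the position of each new cell.

Insert 2: appended to row 1. P = [[2]].
Insert 4: appended to row 1. P = [[2, 4]].
Insert 5: appended to row 1. P = [[2, 4, 5]].
Insert 3: 3 bumps 4 from row 1; 4 starts row 2. P = [[2, 3, 5], [4]].
Insert 1: 1 bumps 2 from row 1; 2 bumps 4 from row 2; 4 starts row 3. P = [[1, 3, 5], [2], [4]].

So P = [[1, 3, 5], [2], [4]], Q = [[1, 2, 3], [4], [5]].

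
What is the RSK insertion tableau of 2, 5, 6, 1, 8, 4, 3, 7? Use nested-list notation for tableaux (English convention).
P = [[1, 3, 6, 7], [2, 4, 8], [5]]

After inserting 2: P = [[2]].
After inserting 5: P = [[2, 5]].
After inserting 6: P = [[2, 5, 6]].
After inserting 1: P = [[1, 5, 6], [2]].
After inserting 8: P = [[1, 5, 6, 8], [2]].
After inserting 4: P = [[1, 4, 6, 8], [2, 5]].
After inserting 3: P = [[1, 3, 6, 8], [2, 4], [5]].
After inserting 7: P = [[1, 3, 6, 7], [2, 4, 8], [5]].

So P = [[1, 3, 6, 7], [2, 4, 8], [5]].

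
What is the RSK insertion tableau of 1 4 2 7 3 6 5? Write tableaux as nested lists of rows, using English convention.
P = [[1, 2, 3, 5], [4, 6], [7]]

Insert 1: appended to row 1. P = [[1]].
Insert 4: appended to row 1. P = [[1, 4]].
Insert 2: 2 bumps 4 from row 1; 4 starts row 2. P = [[1, 2], [4]].
Insert 7: appended to row 1. P = [[1, 2, 7], [4]].
Insert 3: 3 bumps 7 from row 1; 7 appends to row 2. P = [[1, 2, 3], [4, 7]].
Insert 6: appended to row 1. P = [[1, 2, 3, 6], [4, 7]].
Insert 5: 5 bumps 6 from row 1; 6 bumps 7 from row 2; 7 starts row 3. P = [[1, 2, 3, 5], [4, 6], [7]].

So P = [[1, 2, 3, 5], [4, 6], [7]].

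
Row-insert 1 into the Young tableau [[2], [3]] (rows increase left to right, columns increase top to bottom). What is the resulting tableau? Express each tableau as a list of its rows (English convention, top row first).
[[1], [2], [3]]

In row 1, 1 replaces 2 (the leftmost entry greater than 1); 2 is bumped to row 2. In row 2, 2 replaces 3 (the leftmost entry greater than 2); 3 is bumped to row 3. 3 starts a new row 3. The new tableau is [[1], [2], [3]].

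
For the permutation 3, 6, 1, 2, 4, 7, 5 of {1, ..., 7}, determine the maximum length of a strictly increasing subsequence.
4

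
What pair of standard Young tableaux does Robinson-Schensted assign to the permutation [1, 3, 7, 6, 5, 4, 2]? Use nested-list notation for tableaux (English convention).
Insert each entry of the permutation into P by Schensted row insertion, recording in Q the position of each new cell.

Insert 1: appended to row 1. P = [[1]], Q = [[1]].
Insert 3: appended to row 1. P = [[1, 3]], Q = [[1, 2]].
Insert 7: appended to row 1. P = [[1, 3, 7]], Q = [[1, 2, 3]].
Insert 6: 6 bumps 7 from row 1; 7 starts row 2. P = [[1, 3, 6], [7]], Q = [[1, 2, 3], [4]].
Insert 5: 5 bumps 6 from row 1; 6 bumps 7 from row 2; 7 starts row 3. P = [[1, 3, 5], [6], [7]], Q = [[1, 2, 3], [4], [5]].
Insert 4: 4 bumps 5 from row 1; 5 bumps 6 from row 2; 6 bumps 7 from row 3; 7 starts row 4. P = [[1, 3, 4], [5], [6], [7]], Q = [[1, 2, 3], [4], [5], [6]].
Insert 2: 2 bumps 3 from row 1; 3 bumps 5 from row 2; 5 bumps 6 from row 3; 6 bumps 7 from row 4; 7 starts row 5. P = [[1, 2, 4], [3], [5], [6], [7]], Q = [[1, 2, 3], [4], [5], [6], [7]].

So P = [[1, 2, 4], [3], [5], [6], [7]], Q = [[1, 2, 3], [4], [5], [6], [7]].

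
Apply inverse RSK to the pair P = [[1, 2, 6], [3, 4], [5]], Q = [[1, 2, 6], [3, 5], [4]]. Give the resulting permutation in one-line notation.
Reverse the RSK construction: for i from n down to 1, find the cell of Q containing i, remove the entry at that cell from P, and reverse-bump it up through P; the value ejected from row 1 is w(i).

Step i=6: Q has 6 at row 1, column 3; remove that cell from P, ejecting 6. So w(6) = 6. P is now [[1, 2], [3, 4], [5]].
Step i=5: Q has 5 at row 2, column 2; remove 4 from row 2 of P and reverse-bump: 4 enters row 1 and ejects 2. So w(5) = 2. P is now [[1, 4], [3], [5]].
Step i=4: Q has 4 at row 3, column 1; remove 5 from row 3 of P and reverse-bump: 5 enters row 2 and ejects 3; 3 enters row 1 and ejects 1. So w(4) = 1. P is now [[3, 4], [5]].
Step i=3: Q has 3 at row 2, column 1; remove 5 from row 2 of P and reverse-bump: 5 enters row 1 and ejects 4. So w(3) = 4. P is now [[3, 5]].
Step i=2: Q has 2 at row 1, column 2; remove that cell from P, ejecting 5. So w(2) = 5. P is now [[3]].
Step i=1: Q has 1 at row 1, column 1; remove that cell from P, ejecting 3. So w(1) = 3. P is now [].

So w = 3 5 4 1 2 6.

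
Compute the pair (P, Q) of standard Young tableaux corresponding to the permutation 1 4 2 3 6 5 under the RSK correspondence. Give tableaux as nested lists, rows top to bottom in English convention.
Insert each entry of the permutation into P by Schensted row insertion, recording in Q the position of each new cell.

Insert 1: appended to row 1. P = [[1]].
Insert 4: appended to row 1. P = [[1, 4]].
Insert 2: 2 bumps 4 from row 1; 4 starts row 2. P = [[1, 2], [4]].
Insert 3: appended to row 1. P = [[1, 2, 3], [4]].
Insert 6: appended to row 1. P = [[1, 2, 3, 6], [4]].
Insert 5: 5 bumps 6 from row 1; 6 appends to row 2. P = [[1, 2, 3, 5], [4, 6]].

So P = [[1, 2, 3, 5], [4, 6]], Q = [[1, 2, 4, 5], [3, 6]].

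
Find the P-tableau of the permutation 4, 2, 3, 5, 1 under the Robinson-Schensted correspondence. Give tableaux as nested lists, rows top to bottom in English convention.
P = [[1, 3, 5], [2], [4]]

Insert 4: appended to row 1. P = [[4]].
Insert 2: 2 bumps 4 from row 1; 4 starts row 2. P = [[2], [4]].
Insert 3: appended to row 1. P = [[2, 3], [4]].
Insert 5: appended to row 1. P = [[2, 3, 5], [4]].
Insert 1: 1 bumps 2 from row 1; 2 bumps 4 from row 2; 4 starts row 3. P = [[1, 3, 5], [2], [4]].

So P = [[1, 3, 5], [2], [4]].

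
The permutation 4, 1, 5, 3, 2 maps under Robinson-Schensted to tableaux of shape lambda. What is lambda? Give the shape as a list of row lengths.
[2, 2, 1]

Row-insert each entry into an empty tableau.

After inserting 4: P = [[4]].
After inserting 1: P = [[1], [4]].
After inserting 5: P = [[1, 5], [4]].
After inserting 3: P = [[1, 3], [4, 5]].
After inserting 2: P = [[1, 2], [3, 5], [4]].

The final insertion tableau P = [[1, 2], [3, 5], [4]] has shape [2, 2, 1].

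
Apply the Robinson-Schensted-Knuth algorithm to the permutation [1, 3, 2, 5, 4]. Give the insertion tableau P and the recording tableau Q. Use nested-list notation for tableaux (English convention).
P = [[1, 2, 4], [3, 5]], Q = [[1, 2, 4], [3, 5]]

Insert each entry of the permutation into P by Schensted row insertion, recording in Q the position of each new cell.

Insert 1: appended to row 1. P = [[1]].
Insert 3: appended to row 1. P = [[1, 3]].
Insert 2: 2 bumps 3 from row 1; 3 starts row 2. P = [[1, 2], [3]].
Insert 5: appended to row 1. P = [[1, 2, 5], [3]].
Insert 4: 4 bumps 5 from row 1; 5 appends to row 2. P = [[1, 2, 4], [3, 5]].

So P = [[1, 2, 4], [3, 5]], Q = [[1, 2, 4], [3, 5]].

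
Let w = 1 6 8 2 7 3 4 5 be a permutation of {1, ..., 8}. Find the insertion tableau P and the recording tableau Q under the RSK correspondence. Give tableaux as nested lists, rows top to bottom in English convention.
P = [[1, 2, 3, 4, 5], [6, 7], [8]], Q = [[1, 2, 3, 7, 8], [4, 5], [6]]

Insert each entry of the permutation into P by Schensted row insertion, recording in Q the position of each new cell.

After inserting 1: P = [[1]].
After inserting 6: P = [[1, 6]].
After inserting 8: P = [[1, 6, 8]].
After inserting 2: P = [[1, 2, 8], [6]].
After inserting 7: P = [[1, 2, 7], [6, 8]].
After inserting 3: P = [[1, 2, 3], [6, 7], [8]].
After inserting 4: P = [[1, 2, 3, 4], [6, 7], [8]].
After inserting 5: P = [[1, 2, 3, 4, 5], [6, 7], [8]].

So P = [[1, 2, 3, 4, 5], [6, 7], [8]], Q = [[1, 2, 3, 7, 8], [4, 5], [6]].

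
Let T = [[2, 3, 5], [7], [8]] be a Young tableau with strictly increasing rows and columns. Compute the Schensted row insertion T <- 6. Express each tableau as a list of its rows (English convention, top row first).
[[2, 3, 5, 6], [7], [8]]

6 is larger than every entry of row 1, so it is appended to row 1. The new tableau is [[2, 3, 5, 6], [7], [8]].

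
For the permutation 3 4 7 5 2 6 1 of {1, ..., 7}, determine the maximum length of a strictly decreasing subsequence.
4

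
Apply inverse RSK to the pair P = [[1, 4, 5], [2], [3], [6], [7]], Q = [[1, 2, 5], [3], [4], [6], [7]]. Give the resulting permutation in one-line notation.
3 7 6 4 5 2 1

Reverse RSK: for i = n, n-1, ..., 1, locate i in Q, remove the corresponding corner cell from P, and reverse-bump its entry up through P; the value ejected from row 1 is w(i).

So w = 3 7 6 4 5 2 1.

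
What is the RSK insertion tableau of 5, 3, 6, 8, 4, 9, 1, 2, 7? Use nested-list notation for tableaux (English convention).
P = [[1, 2, 7, 9], [3, 4, 8], [5, 6]]

Insert 5: appended to row 1. P = [[5]].
Insert 3: 3 bumps 5 from row 1; 5 starts row 2. P = [[3], [5]].
Insert 6: appended to row 1. P = [[3, 6], [5]].
Insert 8: appended to row 1. P = [[3, 6, 8], [5]].
Insert 4: 4 bumps 6 from row 1; 6 appends to row 2. P = [[3, 4, 8], [5, 6]].
Insert 9: appended to row 1. P = [[3, 4, 8, 9], [5, 6]].
Insert 1: 1 bumps 3 from row 1; 3 bumps 5 from row 2; 5 starts row 3. P = [[1, 4, 8, 9], [3, 6], [5]].
Insert 2: 2 bumps 4 from row 1; 4 bumps 6 from row 2; 6 appends to row 3. P = [[1, 2, 8, 9], [3, 4], [5, 6]].
Insert 7: 7 bumps 8 from row 1; 8 appends to row 2. P = [[1, 2, 7, 9], [3, 4, 8], [5, 6]].

So P = [[1, 2, 7, 9], [3, 4, 8], [5, 6]].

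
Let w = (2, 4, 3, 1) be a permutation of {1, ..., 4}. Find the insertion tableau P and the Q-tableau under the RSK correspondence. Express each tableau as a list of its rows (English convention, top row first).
Insert each entry of the permutation into P by Schensted row insertion, recording in Q the position of each new cell.

Insert 2: appended to row 1. P = [[2]].
Insert 4: appended to row 1. P = [[2, 4]].
Insert 3: 3 bumps 4 from row 1; 4 starts row 2. P = [[2, 3], [4]].
Insert 1: 1 bumps 2 from row 1; 2 bumps 4 from row 2; 4 starts row 3. P = [[1, 3], [2], [4]].

So P = [[1, 3], [2], [4]], Q = [[1, 2], [3], [4]].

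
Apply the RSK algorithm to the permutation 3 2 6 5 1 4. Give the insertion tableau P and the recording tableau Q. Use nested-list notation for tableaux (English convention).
P = [[1, 4], [2, 5], [3, 6]], Q = [[1, 3], [2, 4], [5, 6]]

Insert each entry of the permutation into P by Schensted row insertion, recording in Q the position of each new cell.

Insert 3: appended to row 1. P = [[3]].
Insert 2: 2 bumps 3 from row 1; 3 starts row 2. P = [[2], [3]].
Insert 6: appended to row 1. P = [[2, 6], [3]].
Insert 5: 5 bumps 6 from row 1; 6 appends to row 2. P = [[2, 5], [3, 6]].
Insert 1: 1 bumps 2 from row 1; 2 bumps 3 from row 2; 3 starts row 3. P = [[1, 5], [2, 6], [3]].
Insert 4: 4 bumps 5 from row 1; 5 bumps 6 from row 2; 6 appends to row 3. P = [[1, 4], [2, 5], [3, 6]].

So P = [[1, 4], [2, 5], [3, 6]], Q = [[1, 3], [2, 4], [5, 6]].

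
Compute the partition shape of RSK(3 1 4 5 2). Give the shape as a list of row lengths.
[3, 2]

Row-insert each entry into an empty tableau.

After inserting 3: P = [[3]].
After inserting 1: P = [[1], [3]].
After inserting 4: P = [[1, 4], [3]].
After inserting 5: P = [[1, 4, 5], [3]].
After inserting 2: P = [[1, 2, 5], [3, 4]].

The final insertion tableau P = [[1, 2, 5], [3, 4]] has shape [3, 2].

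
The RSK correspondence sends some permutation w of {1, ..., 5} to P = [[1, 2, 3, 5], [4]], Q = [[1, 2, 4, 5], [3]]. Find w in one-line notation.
Reverse RSK: for i = n, n-1, ..., 1, locate i in Q, remove the corresponding corner cell from P, and reverse-bump its entry up through P; the value ejected from row 1 is w(i).

So w = 1 4 2 3 5.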